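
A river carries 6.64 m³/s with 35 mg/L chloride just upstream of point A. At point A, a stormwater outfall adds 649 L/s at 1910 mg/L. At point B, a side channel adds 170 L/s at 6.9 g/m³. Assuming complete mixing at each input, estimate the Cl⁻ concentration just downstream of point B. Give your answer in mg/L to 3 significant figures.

198 mg/L

649 L/s = 0.649 m³/s.
After input A: C = (6.64·35 + 0.649·1910) / 7.289 = 201.9 mg/L.
170 L/s = 0.17 m³/s.
After input B: C = (7.289·201.9 + 0.17·6.9) / 7.459 = 197.5 mg/L.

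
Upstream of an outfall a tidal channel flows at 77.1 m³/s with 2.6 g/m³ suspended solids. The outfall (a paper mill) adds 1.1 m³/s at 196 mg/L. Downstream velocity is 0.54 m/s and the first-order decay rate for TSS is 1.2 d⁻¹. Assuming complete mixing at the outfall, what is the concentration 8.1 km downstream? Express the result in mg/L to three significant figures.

4.32 mg/L

After complete mixing, C₀ = (1.1·196 + 77.1·2.6) / 78.2 = 5.32 mg/L.
Travel time t = 8100 m / 0.54 m/s = 1.5e+04 s = 0.1736 d.
C = 5.32·exp(−1.2·0.1736) = 5.32·0.8119 = 4.32 mg/L.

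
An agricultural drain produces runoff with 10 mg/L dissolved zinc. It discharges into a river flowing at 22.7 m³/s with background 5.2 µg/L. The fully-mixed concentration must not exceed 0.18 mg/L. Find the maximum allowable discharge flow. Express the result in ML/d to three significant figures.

34.9 ML/d

5.2 µg/L = 0.0052 mg/L.
Mass balance at complete mixing: C_std·(Q_w + Q_r) = Q_w·C_e + Q_r·C_b.
Rearranging, Q_w = Q_r·(C_std − C_b)/(C_e − C_std) = 22.7·(0.18 − 0.0052) / (10 − 0.18) = 0.4041 m³/s.
= 34.91 ML/d.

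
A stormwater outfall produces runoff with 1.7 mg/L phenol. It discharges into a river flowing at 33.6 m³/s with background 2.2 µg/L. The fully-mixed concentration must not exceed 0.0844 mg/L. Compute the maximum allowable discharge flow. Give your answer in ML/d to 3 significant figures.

148 ML/d

2.2 µg/L = 0.0022 mg/L.
Mass balance at complete mixing: C_std·(Q_w + Q_r) = Q_w·C_e + Q_r·C_b.
Rearranging, Q_w = Q_r·(C_std − C_b)/(C_e − C_std) = 33.6·(0.0844 − 0.0022) / (1.7 − 0.0844) = 1.71 m³/s.
= 147.7 ML/d.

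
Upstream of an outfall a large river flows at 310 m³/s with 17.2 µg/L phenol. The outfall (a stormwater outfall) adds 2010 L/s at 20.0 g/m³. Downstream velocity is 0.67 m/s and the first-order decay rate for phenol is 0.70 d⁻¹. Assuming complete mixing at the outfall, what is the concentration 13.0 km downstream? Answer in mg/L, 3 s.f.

2010 L/s = 2.01 m³/s.
17.2 µg/L = 0.0172 mg/L.
After complete mixing, C₀ = (2.01·20 + 310·0.0172) / 312 = 0.1459 mg/L.
Travel time t = 1.3e+04 m / 0.67 m/s = 1.94e+04 s = 0.2246 d.
C = 0.1459·exp(−0.70·0.2246) = 0.1459·0.8545 = 0.1247 mg/L.

0.125 mg/L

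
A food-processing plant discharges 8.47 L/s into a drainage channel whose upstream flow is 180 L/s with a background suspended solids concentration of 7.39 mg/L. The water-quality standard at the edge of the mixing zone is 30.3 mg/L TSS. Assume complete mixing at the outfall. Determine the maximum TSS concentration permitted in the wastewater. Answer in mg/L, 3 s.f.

517 mg/L

8.47 L/s = 0.00847 m³/s.
180 L/s = 0.18 m³/s.
Mass balance: 30.3·0.1885 = 0.00847·Cₑ + 0.18·7.39.
Cₑ = (5.711 − 1.33) / 0.00847 = 517.2 mg/L.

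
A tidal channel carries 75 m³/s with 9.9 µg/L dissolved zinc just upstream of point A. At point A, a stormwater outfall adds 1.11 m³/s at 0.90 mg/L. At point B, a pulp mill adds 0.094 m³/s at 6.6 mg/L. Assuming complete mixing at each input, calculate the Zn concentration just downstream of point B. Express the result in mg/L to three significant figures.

9.9 µg/L = 0.0099 mg/L.
After input A: C = (75·0.0099 + 1.11·0.9) / 76.11 = 0.02288 mg/L.
After input B: C = (76.11·0.02288 + 0.094·6.6) / 76.2 = 0.03099 mg/L.

0.0310 mg/L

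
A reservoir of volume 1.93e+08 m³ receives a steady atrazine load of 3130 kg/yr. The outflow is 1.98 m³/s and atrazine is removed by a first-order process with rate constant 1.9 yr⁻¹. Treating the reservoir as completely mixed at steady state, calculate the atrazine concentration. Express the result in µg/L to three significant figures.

Outflow Q = 1.98 m³/s × 3.156e+07 s/yr = 6.248e+07 m³/yr.
Steady-state CSTR mass balance: W = Q·C + k·V·C, so C = W/(Q + kV).
Q + kV = 6.248e+07 + 1.9·1.93e+08 = 4.292e+08 m³/yr.
C = 3130/4.292e+08 = 7.293e-06 kg/m³ = 0.007293 mg/L = 7.293 µg/L.

7.29 µg/L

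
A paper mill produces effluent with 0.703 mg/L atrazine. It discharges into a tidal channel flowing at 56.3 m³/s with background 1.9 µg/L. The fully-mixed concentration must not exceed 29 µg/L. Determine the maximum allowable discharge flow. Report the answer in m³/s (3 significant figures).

2.26 m³/s

1.9 µg/L = 0.0019 mg/L.
29 µg/L = 0.029 mg/L.
Mass balance at complete mixing: C_std·(Q_w + Q_r) = Q_w·C_e + Q_r·C_b.
Rearranging, Q_w = Q_r·(C_std − C_b)/(C_e − C_std) = 56.3·(0.029 − 0.0019) / (0.703 − 0.029) = 2.264 m³/s.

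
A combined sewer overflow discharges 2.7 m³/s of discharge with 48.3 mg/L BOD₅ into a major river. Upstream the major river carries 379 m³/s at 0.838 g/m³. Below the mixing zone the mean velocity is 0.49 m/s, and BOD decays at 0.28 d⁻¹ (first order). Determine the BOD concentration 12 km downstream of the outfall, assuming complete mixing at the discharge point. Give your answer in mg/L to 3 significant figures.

After complete mixing, C₀ = (2.7·48.3 + 379·0.838) / 381.7 = 1.174 mg/L.
Travel time t = 1.2e+04 m / 0.49 m/s = 2.449e+04 s = 0.2834 d.
C = 1.174·exp(−0.28·0.2834) = 1.174·0.9237 = 1.084 mg/L.

1.08 mg/L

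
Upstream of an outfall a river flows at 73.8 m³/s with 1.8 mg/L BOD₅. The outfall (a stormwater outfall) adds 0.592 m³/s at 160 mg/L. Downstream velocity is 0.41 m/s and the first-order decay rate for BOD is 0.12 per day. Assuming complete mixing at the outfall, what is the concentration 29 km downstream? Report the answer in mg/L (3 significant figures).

After complete mixing, C₀ = (0.592·160 + 73.8·1.8) / 74.39 = 3.059 mg/L.
Travel time t = 2.9e+04 m / 0.41 m/s = 7.073e+04 s = 0.8187 d.
C = 3.059·exp(−0.12·0.8187) = 3.059·0.9064 = 2.773 mg/L.

2.77 mg/L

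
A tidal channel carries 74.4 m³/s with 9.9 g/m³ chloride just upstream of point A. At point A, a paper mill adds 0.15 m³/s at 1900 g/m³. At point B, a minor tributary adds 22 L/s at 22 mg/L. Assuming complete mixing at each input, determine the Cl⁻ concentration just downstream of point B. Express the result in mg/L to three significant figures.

After input A: C = (74.4·9.9 + 0.15·1900) / 74.55 = 13.7 mg/L.
22 L/s = 0.022 m³/s.
After input B: C = (74.55·13.7 + 0.022·22) / 74.57 = 13.71 mg/L.

13.7 mg/L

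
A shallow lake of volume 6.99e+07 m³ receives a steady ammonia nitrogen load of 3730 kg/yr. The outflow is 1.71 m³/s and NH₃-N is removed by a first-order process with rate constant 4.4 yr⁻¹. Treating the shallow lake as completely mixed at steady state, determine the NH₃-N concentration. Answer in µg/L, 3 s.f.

10.3 µg/L

Outflow Q = 1.71 m³/s × 3.156e+07 s/yr = 5.396e+07 m³/yr.
Steady-state CSTR mass balance: W = Q·C + k·V·C, so C = W/(Q + kV).
Q + kV = 5.396e+07 + 4.4·6.99e+07 = 3.615e+08 m³/yr.
C = 3730/3.615e+08 = 1.032e-05 kg/m³ = 0.01032 mg/L = 10.32 µg/L.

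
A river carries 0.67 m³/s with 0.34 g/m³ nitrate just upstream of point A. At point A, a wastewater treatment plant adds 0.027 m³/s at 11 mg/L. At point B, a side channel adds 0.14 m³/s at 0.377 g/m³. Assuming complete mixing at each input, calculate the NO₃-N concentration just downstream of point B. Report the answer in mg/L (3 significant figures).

0.690 mg/L

After input A: C = (0.67·0.34 + 0.027·11) / 0.697 = 0.7529 mg/L.
After input B: C = (0.697·0.7529 + 0.14·0.377) / 0.837 = 0.6901 mg/L.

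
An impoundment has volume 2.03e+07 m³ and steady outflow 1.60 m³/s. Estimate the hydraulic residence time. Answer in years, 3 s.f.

Q = 1.60 m³/s × 3.156e+07 s/yr = 5.049e+07 m³/yr.
Hydraulic residence time τ = V/Q = 2.03e+07/5.049e+07 = 0.402 yr.

0.402 yr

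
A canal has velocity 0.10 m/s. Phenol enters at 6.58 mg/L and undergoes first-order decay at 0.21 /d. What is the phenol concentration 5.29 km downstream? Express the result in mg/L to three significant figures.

5.79 mg/L

Travel time t = 5.29 km / 0.10 m/s = 5290/0.10 = 5.29e+04 s = 0.6123 d.
First-order decay: C = 6.58·exp(−0.21·0.6123) = 6.58·0.8793 = 5.786 mg/L.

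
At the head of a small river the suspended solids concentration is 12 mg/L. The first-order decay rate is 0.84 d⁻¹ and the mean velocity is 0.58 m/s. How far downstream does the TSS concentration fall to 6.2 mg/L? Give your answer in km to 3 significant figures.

From C = C₀·e^(−kt), t = ln(C₀/C)/k = ln(12/6.2)/0.84 = 0.6604/0.84 = 0.7861 d.
Distance = v·t = 0.58 m/s × 6.792e+04 s = 3.94e+04 m = 39.4 km.

39.4 km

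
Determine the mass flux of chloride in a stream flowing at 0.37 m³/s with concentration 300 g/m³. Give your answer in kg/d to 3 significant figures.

9590 kg/d

Mass flux = Q·C = 0.37 m³/s × 300 g/m³ = 111 g/s.
= 111 g/s × 86.4 = 9590 kg/d.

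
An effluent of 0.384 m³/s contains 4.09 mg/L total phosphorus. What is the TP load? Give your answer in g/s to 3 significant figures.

1.57 g/s

Mass flux = Q·C = 0.384 m³/s × 4.09 g/m³ = 1.571 g/s.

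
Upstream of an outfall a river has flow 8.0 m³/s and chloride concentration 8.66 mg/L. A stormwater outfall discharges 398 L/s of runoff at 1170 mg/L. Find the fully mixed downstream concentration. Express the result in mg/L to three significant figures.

398 L/s = 0.398 m³/s.
Flow-weighted mixing gives C = (0.398·1170 + 8·8.66) / (0.398 + 8) = 534.9/8.398 = 63.7 mg/L.

63.7 mg/L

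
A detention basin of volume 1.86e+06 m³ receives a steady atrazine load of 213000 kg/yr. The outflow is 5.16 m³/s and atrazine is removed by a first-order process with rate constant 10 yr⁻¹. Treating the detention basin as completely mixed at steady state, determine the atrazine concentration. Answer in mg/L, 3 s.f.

1.17 mg/L

Outflow Q = 5.16 m³/s × 3.156e+07 s/yr = 1.628e+08 m³/yr.
Steady-state CSTR mass balance: W = Q·C + k·V·C, so C = W/(Q + kV).
Q + kV = 1.628e+08 + 10·1.86e+06 = 1.814e+08 m³/yr.
C = 213000/1.814e+08 = 0.001174 kg/m³ = 1.174 mg/L.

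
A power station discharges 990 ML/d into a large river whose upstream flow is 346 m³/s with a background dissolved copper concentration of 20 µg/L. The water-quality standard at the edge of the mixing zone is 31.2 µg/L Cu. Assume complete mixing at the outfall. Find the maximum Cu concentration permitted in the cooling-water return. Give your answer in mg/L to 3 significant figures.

990 ML/d = 11.46 m³/s.
20 µg/L = 0.02 mg/L.
31.2 µg/L = 0.0312 mg/L.
Mass balance: 0.0312·357.5 = 11.46·Cₑ + 346·0.02.
Cₑ = (11.15 − 6.92) / 11.46 = 0.3694 mg/L.

0.369 mg/L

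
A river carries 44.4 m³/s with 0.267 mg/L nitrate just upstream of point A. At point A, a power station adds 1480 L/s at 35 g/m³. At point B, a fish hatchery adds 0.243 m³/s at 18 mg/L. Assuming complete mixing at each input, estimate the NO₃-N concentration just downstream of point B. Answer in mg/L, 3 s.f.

1.47 mg/L

1480 L/s = 1.48 m³/s.
After input A: C = (44.4·0.267 + 1.48·35) / 45.88 = 1.387 mg/L.
After input B: C = (45.88·1.387 + 0.243·18) / 46.12 = 1.475 mg/L.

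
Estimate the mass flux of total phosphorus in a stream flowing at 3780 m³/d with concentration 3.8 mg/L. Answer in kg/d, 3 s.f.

3780 m³/d = 0.04375 m³/s.
Mass flux = Q·C = 0.04375 m³/s × 3.8 g/m³ = 0.1662 g/s.
= 0.1662 g/s × 86.4 = 14.36 kg/d.

14.4 kg/d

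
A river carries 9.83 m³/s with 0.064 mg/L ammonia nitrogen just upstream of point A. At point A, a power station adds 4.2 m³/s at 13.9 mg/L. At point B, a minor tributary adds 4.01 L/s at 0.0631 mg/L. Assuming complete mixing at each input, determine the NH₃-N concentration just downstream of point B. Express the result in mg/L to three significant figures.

After input A: C = (9.83·0.064 + 4.2·13.9) / 14.03 = 4.206 mg/L.
4.01 L/s = 0.00401 m³/s.
After input B: C = (14.03·4.206 + 0.00401·0.0631) / 14.03 = 4.205 mg/L.

4.20 mg/L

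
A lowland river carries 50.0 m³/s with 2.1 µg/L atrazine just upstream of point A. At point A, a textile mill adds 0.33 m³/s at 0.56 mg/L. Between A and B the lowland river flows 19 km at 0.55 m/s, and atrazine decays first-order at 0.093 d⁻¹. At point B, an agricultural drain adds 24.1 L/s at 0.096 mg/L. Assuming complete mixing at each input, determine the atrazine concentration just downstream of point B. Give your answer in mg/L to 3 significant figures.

0.00559 mg/L

2.1 µg/L = 0.0021 mg/L.
After input A: C = (50·0.0021 + 0.33·0.56) / 50.33 = 0.005758 mg/L.
Over the 19 km reach to input B (t = 3.455e+04 s = 0.3998 d), decay gives C = 0.005758·exp(−0.093·0.3998) = 0.005548 mg/L.
24.1 L/s = 0.0241 m³/s.
After input B: C = (50.33·0.005548 + 0.0241·0.096) / 50.35 = 0.005591 mg/L.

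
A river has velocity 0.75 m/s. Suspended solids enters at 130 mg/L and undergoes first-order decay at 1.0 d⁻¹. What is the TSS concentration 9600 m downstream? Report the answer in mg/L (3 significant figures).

Travel time t = 9600 m / 0.75 m/s = 9600/0.75 = 1.28e+04 s = 0.1481 d.
First-order decay: C = 130·exp(−1.0·0.1481) = 130·0.8623 = 112.1 mg/L.

112 mg/L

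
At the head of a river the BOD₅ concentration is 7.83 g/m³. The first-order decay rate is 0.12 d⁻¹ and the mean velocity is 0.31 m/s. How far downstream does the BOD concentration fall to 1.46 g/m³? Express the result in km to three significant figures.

From C = C₀·e^(−kt), t = ln(C₀/C)/k = ln(7.83/1.46)/0.12 = 1.68/0.12 = 14 d.
Distance = v·t = 0.31 m/s × 1.209e+06 s = 3.749e+05 m = 374.9 km.

375 km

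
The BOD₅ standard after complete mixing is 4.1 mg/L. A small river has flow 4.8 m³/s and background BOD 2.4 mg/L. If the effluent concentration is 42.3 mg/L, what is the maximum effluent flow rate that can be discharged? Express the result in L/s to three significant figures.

Mass balance at complete mixing: C_std·(Q_w + Q_r) = Q_w·C_e + Q_r·C_b.
Rearranging, Q_w = Q_r·(C_std − C_b)/(C_e − C_std) = 4.8·(4.1 − 2.4) / (42.3 − 4.1) = 0.2136 m³/s.
= 213.6 L/s.

214 L/s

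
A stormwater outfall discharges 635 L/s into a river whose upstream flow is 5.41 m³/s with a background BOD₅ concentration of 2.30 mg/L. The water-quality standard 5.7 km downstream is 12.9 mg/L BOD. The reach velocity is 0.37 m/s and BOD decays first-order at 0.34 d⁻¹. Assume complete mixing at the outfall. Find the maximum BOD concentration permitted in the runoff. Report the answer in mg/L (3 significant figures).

111 mg/L

635 L/s = 0.635 m³/s.
Travel time to the compliance point: t = 5700/0.37 = 1.541e+04 s = 0.1783 d; decay factor exp(−0.34·0.1783) = 0.9412.
So the concentration just after mixing may be at most 12.9/0.9412 = 13.71 mg/L.
Mass balance: 13.71·6.045 = 0.635·Cₑ + 5.41·2.3.
Cₑ = (82.85 − 12.44) / 0.635 = 110.9 mg/L.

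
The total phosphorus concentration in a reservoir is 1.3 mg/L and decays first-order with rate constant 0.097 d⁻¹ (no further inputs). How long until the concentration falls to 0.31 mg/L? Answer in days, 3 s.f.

t = ln(C₀/C)/k = ln(1.3/0.31)/0.097 = 1.434/0.097 = 14.78 d.

14.8 d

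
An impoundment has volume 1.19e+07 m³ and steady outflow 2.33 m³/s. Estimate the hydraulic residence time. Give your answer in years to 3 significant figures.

Q = 2.33 m³/s × 3.156e+07 s/yr = 7.353e+07 m³/yr.
Hydraulic residence time τ = V/Q = 1.19e+07/7.353e+07 = 0.1618 yr.

0.162 yr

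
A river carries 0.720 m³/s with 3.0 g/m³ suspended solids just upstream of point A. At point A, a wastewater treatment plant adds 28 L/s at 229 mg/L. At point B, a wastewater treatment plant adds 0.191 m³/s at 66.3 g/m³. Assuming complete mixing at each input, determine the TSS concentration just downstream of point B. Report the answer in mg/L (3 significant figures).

28 L/s = 0.028 m³/s.
After input A: C = (0.72·3 + 0.028·229) / 0.748 = 11.46 mg/L.
After input B: C = (0.748·11.46 + 0.191·66.3) / 0.939 = 22.61 mg/L.

22.6 mg/L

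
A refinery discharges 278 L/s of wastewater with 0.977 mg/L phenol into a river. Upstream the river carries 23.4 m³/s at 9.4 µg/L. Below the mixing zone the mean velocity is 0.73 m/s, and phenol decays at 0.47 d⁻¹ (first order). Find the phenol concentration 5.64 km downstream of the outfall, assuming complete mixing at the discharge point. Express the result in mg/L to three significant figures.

278 L/s = 0.278 m³/s.
9.4 µg/L = 0.0094 mg/L.
After complete mixing, C₀ = (0.278·0.977 + 23.4·0.0094) / 23.68 = 0.02076 mg/L.
Travel time t = 5640 m / 0.73 m/s = 7726 s = 0.08942 d.
C = 0.02076·exp(−0.47·0.08942) = 0.02076·0.9588 = 0.01991 mg/L.

0.0199 mg/L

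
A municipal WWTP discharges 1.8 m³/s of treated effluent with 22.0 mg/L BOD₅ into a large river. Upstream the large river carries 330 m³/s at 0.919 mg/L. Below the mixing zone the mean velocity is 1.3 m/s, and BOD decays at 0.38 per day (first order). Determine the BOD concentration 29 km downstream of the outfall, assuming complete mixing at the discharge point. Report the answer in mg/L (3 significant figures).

After complete mixing, C₀ = (1.8·22 + 330·0.919) / 331.8 = 1.033 mg/L.
Travel time t = 2.9e+04 m / 1.3 m/s = 2.231e+04 s = 0.2582 d.
C = 1.033·exp(−0.38·0.2582) = 1.033·0.9065 = 0.9368 mg/L.

0.937 mg/L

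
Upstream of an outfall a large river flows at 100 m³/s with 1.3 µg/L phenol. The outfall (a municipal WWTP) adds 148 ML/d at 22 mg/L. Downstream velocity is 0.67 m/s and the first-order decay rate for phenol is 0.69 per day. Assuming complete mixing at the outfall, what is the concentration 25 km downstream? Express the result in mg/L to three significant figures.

148 ML/d = 1.713 m³/s.
1.3 µg/L = 0.0013 mg/L.
After complete mixing, C₀ = (1.713·22 + 100·0.0013) / 101.7 = 0.3718 mg/L.
Travel time t = 2.5e+04 m / 0.67 m/s = 3.731e+04 s = 0.4319 d.
C = 0.3718·exp(−0.69·0.4319) = 0.3718·0.7423 = 0.276 mg/L.

0.276 mg/L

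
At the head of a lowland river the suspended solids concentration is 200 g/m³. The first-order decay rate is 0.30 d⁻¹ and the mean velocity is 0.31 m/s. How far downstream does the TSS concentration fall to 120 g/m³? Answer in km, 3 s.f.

45.6 km

From C = C₀·e^(−kt), t = ln(C₀/C)/k = ln(200/120)/0.30 = 0.5108/0.30 = 1.703 d.
Distance = v·t = 0.31 m/s × 1.471e+05 s = 4.561e+04 m = 45.61 km.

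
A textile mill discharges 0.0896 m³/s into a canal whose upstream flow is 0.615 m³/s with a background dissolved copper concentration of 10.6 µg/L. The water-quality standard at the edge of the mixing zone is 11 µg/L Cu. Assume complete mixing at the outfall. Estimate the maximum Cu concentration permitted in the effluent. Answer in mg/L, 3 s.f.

0.0137 mg/L

10.6 µg/L = 0.0106 mg/L.
11 µg/L = 0.011 mg/L.
Mass balance: 0.011·0.7046 = 0.0896·Cₑ + 0.615·0.0106.
Cₑ = (0.007751 − 0.006519) / 0.0896 = 0.01375 mg/L.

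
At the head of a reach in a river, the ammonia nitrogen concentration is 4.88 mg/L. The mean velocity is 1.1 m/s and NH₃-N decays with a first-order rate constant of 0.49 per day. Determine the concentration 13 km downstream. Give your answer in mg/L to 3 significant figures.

4.56 mg/L

Travel time t = 13 km / 1.1 m/s = 1.3e+04/1.1 = 1.182e+04 s = 0.1368 d.
First-order decay: C = 4.88·exp(−0.49·0.1368) = 4.88·0.9352 = 4.564 mg/L.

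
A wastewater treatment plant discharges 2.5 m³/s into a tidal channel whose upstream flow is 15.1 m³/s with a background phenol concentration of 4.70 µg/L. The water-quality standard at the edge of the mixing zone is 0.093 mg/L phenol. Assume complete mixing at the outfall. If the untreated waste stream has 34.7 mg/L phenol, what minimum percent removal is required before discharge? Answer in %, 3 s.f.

4.70 µg/L = 0.0047 mg/L.
Mass balance: 0.093·17.6 = 2.5·Cₑ + 15.1·0.0047.
Cₑ = (1.637 − 0.07097) / 2.5 = 0.6263 mg/L.
Required removal = 1 − 0.6263/34.7 = 98.2 %.

98.2 %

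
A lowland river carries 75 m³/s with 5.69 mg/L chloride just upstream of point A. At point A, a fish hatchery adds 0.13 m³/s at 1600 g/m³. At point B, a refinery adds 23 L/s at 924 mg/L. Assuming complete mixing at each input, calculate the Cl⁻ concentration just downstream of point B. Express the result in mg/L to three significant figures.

After input A: C = (75·5.69 + 0.13·1600) / 75.13 = 8.449 mg/L.
23 L/s = 0.023 m³/s.
After input B: C = (75.13·8.449 + 0.023·924) / 75.15 = 8.729 mg/L.

8.73 mg/L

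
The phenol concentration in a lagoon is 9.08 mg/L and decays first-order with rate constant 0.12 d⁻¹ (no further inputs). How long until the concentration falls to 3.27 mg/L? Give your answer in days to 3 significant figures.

t = ln(C₀/C)/k = ln(9.08/3.27)/0.12 = 1.021/0.12 = 8.511 d.

8.51 d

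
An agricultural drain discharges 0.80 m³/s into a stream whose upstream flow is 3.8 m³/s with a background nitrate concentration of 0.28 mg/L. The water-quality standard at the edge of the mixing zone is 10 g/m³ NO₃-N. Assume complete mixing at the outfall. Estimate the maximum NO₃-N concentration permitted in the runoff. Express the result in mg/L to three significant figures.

56.2 mg/L

Mass balance: 10·4.6 = 0.8·Cₑ + 3.8·0.28.
Cₑ = (46 − 1.064) / 0.8 = 56.17 mg/L.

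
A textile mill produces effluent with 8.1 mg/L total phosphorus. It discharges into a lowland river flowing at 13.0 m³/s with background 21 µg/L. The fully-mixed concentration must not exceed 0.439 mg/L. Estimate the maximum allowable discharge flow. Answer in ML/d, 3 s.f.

61.3 ML/d

21 µg/L = 0.021 mg/L.
Mass balance at complete mixing: C_std·(Q_w + Q_r) = Q_w·C_e + Q_r·C_b.
Rearranging, Q_w = Q_r·(C_std − C_b)/(C_e − C_std) = 13.0·(0.439 − 0.021) / (8.1 − 0.439) = 0.7093 m³/s.
= 61.28 ML/d.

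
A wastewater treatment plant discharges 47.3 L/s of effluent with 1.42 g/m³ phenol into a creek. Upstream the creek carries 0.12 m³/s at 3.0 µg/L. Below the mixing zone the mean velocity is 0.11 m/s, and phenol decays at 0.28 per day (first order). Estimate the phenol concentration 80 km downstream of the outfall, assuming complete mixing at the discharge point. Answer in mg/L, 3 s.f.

47.3 L/s = 0.0473 m³/s.
3.0 µg/L = 0.003 mg/L.
After complete mixing, C₀ = (0.0473·1.42 + 0.12·0.003) / 0.1673 = 0.4036 mg/L.
Travel time t = 8e+04 m / 0.11 m/s = 7.273e+05 s = 8.418 d.
C = 0.4036·exp(−0.28·8.418) = 0.4036·0.09471 = 0.03823 mg/L.

0.0382 mg/L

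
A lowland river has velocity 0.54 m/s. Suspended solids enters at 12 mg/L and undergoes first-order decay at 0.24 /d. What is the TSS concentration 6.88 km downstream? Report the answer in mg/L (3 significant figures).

Travel time t = 6.88 km / 0.54 m/s = 6880/0.54 = 1.274e+04 s = 0.1475 d.
First-order decay: C = 12·exp(−0.24·0.1475) = 12·0.9652 = 11.58 mg/L.

11.6 mg/L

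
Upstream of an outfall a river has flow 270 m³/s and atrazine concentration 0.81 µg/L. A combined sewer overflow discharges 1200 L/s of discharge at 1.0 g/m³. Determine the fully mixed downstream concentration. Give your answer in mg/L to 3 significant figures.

1200 L/s = 1.2 m³/s.
0.81 µg/L = 0.00081 mg/L.
Conservation of mass across the mixing zone: C = (1.2·1 + 270·0.00081) / (1.2 + 270) = 1.419/271.2 = 0.005231 mg/L.

0.00523 mg/L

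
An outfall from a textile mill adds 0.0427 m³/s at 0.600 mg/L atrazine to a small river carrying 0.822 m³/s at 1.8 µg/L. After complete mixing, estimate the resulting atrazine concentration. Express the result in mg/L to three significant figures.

0.0313 mg/L

1.8 µg/L = 0.0018 mg/L.
Flow-weighted mixing gives C = (0.0427·0.6 + 0.822·0.0018) / (0.0427 + 0.822) = 0.0271/0.8647 = 0.03134 mg/L.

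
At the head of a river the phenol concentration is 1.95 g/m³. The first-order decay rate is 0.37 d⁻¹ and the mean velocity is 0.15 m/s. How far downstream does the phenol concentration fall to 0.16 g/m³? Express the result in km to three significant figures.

From C = C₀·e^(−kt), t = ln(C₀/C)/k = ln(1.95/0.16)/0.37 = 2.5/0.37 = 6.758 d.
Distance = v·t = 0.15 m/s × 5.839e+05 s = 8.758e+04 m = 87.58 km.

87.6 km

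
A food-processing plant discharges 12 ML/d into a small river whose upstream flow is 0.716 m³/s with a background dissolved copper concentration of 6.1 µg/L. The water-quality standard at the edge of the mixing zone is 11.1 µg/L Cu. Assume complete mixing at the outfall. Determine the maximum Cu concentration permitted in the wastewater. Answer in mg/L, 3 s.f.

12 ML/d = 0.1389 m³/s.
6.1 µg/L = 0.0061 mg/L.
11.1 µg/L = 0.0111 mg/L.
Mass balance: 0.0111·0.8549 = 0.1389·Cₑ + 0.716·0.0061.
Cₑ = (0.009489 − 0.004368) / 0.1389 = 0.03688 mg/L.

0.0369 mg/L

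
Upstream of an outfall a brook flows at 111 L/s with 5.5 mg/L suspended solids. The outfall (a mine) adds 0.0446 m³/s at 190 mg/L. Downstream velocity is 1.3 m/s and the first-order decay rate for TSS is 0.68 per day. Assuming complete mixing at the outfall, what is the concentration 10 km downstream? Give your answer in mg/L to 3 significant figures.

55.0 mg/L

111 L/s = 0.111 m³/s.
After complete mixing, C₀ = (0.0446·190 + 0.111·5.5) / 0.1556 = 58.38 mg/L.
Travel time t = 1e+04 m / 1.3 m/s = 7692 s = 0.08903 d.
C = 58.38·exp(−0.68·0.08903) = 58.38·0.9413 = 54.95 mg/L.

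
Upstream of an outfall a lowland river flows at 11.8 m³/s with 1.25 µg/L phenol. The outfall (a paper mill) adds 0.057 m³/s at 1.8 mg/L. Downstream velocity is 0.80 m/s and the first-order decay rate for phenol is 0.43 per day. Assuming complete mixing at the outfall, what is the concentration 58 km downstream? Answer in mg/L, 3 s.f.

0.00690 mg/L

1.25 µg/L = 0.00125 mg/L.
After complete mixing, C₀ = (0.057·1.8 + 11.8·0.00125) / 11.86 = 0.009897 mg/L.
Travel time t = 5.8e+04 m / 0.80 m/s = 7.25e+04 s = 0.8391 d.
C = 0.009897·exp(−0.43·0.8391) = 0.009897·0.6971 = 0.006899 mg/L.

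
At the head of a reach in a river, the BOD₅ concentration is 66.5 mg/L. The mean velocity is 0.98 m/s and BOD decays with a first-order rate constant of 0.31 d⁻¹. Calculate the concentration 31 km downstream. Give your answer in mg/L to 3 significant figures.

Travel time t = 31 km / 0.98 m/s = 3.1e+04/0.98 = 3.163e+04 s = 0.3661 d.
First-order decay: C = 66.5·exp(−0.31·0.3661) = 66.5·0.8927 = 59.37 mg/L.

59.4 mg/L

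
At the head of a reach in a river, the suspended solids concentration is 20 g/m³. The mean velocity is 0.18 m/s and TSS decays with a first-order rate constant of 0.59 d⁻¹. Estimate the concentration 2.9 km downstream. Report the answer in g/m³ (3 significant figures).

17.9 g/m³

Travel time t = 2.9 km / 0.18 m/s = 2900/0.18 = 1.611e+04 s = 0.1865 d.
First-order decay: C = 20·exp(−0.59·0.1865) = 20·0.8958 = 17.92 g/m³.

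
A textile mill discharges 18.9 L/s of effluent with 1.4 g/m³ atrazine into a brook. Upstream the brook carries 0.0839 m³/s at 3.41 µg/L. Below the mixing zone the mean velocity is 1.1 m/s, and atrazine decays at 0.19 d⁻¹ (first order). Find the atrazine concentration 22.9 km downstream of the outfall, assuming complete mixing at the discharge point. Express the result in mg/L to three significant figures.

0.249 mg/L

18.9 L/s = 0.0189 m³/s.
3.41 µg/L = 0.00341 mg/L.
After complete mixing, C₀ = (0.0189·1.4 + 0.0839·0.00341) / 0.1028 = 0.2602 mg/L.
Travel time t = 2.29e+04 m / 1.1 m/s = 2.082e+04 s = 0.241 d.
C = 0.2602·exp(−0.19·0.241) = 0.2602·0.9553 = 0.2485 mg/L.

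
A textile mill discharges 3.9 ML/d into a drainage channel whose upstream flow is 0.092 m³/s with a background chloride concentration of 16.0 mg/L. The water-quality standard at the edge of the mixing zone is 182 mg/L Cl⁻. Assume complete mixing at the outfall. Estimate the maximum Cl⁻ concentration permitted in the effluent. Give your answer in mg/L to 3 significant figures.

3.9 ML/d = 0.04514 m³/s.
Mass balance: 182·0.1371 = 0.04514·Cₑ + 0.092·16.
Cₑ = (24.96 − 1.472) / 0.04514 = 520.3 mg/L.

520 mg/L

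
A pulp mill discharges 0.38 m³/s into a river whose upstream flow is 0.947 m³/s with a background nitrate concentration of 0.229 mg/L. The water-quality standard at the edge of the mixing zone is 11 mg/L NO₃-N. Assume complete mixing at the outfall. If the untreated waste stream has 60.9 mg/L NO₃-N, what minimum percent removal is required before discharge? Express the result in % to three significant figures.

Mass balance: 11·1.327 = 0.38·Cₑ + 0.947·0.229.
Cₑ = (14.6 − 0.2169) / 0.38 = 37.84 mg/L.
Required removal = 1 − 37.84/60.9 = 37.86 %.

37.9 %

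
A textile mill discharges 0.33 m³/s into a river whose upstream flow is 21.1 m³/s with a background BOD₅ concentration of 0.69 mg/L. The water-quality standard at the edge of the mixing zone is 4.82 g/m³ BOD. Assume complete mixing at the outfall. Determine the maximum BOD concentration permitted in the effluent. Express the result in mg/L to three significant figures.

269 mg/L

Mass balance: 4.82·21.43 = 0.33·Cₑ + 21.1·0.69.
Cₑ = (103.3 − 14.56) / 0.33 = 268.9 mg/L.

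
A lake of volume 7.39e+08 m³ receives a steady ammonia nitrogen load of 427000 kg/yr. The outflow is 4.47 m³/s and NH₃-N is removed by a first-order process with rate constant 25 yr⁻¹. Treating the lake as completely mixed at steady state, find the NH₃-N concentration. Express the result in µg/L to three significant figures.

22.9 µg/L

Outflow Q = 4.47 m³/s × 3.156e+07 s/yr = 1.411e+08 m³/yr.
Steady-state CSTR mass balance: W = Q·C + k·V·C, so C = W/(Q + kV).
Q + kV = 1.411e+08 + 25·7.39e+08 = 1.862e+10 m³/yr.
C = 427000/1.862e+10 = 2.294e-05 kg/m³ = 0.02294 mg/L = 22.94 µg/L.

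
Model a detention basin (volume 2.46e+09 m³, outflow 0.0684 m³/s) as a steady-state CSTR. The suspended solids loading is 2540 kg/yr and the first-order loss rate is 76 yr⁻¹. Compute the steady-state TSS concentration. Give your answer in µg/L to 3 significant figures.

0.0136 µg/L

Outflow Q = 0.0684 m³/s × 3.156e+07 s/yr = 2.159e+06 m³/yr.
Steady-state CSTR mass balance: W = Q·C + k·V·C, so C = W/(Q + kV).
Q + kV = 2.159e+06 + 76·2.46e+09 = 1.87e+11 m³/yr.
C = 2540/1.87e+11 = 1.359e-08 kg/m³ = 1.359e-05 mg/L = 0.01359 µg/L.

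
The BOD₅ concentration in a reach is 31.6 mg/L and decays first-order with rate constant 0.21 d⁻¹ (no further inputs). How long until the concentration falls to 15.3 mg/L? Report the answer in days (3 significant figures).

3.45 d

t = ln(C₀/C)/k = ln(31.6/15.3)/0.21 = 0.7253/0.21 = 3.454 d.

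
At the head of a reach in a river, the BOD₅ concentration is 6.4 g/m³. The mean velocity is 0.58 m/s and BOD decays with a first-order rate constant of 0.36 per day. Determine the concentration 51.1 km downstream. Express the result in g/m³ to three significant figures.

Travel time t = 51.1 km / 0.58 m/s = 5.11e+04/0.58 = 8.81e+04 s = 1.02 d.
First-order decay: C = 6.4·exp(−0.36·1.02) = 6.4·0.6927 = 4.434 g/m³.

4.43 g/m³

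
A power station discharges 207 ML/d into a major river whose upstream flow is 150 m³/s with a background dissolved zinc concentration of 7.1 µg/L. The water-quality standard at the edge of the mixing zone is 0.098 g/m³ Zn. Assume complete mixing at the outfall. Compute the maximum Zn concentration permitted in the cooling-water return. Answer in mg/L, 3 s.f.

5.79 mg/L

207 ML/d = 2.396 m³/s.
7.1 µg/L = 0.0071 mg/L.
Mass balance: 0.098·152.4 = 2.396·Cₑ + 150·0.0071.
Cₑ = (14.93 − 1.065) / 2.396 = 5.789 mg/L.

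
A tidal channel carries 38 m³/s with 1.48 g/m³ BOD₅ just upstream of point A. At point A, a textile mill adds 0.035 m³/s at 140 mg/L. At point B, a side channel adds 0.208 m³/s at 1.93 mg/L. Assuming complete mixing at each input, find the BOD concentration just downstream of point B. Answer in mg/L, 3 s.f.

1.61 mg/L

After input A: C = (38·1.48 + 0.035·140) / 38.03 = 1.607 mg/L.
After input B: C = (38.03·1.607 + 0.208·1.93) / 38.24 = 1.609 mg/L.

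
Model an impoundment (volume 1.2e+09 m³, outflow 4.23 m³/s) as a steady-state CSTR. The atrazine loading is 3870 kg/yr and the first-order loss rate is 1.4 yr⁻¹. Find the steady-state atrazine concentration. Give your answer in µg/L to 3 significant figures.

2.13 µg/L

Outflow Q = 4.23 m³/s × 3.156e+07 s/yr = 1.335e+08 m³/yr.
Steady-state CSTR mass balance: W = Q·C + k·V·C, so C = W/(Q + kV).
Q + kV = 1.335e+08 + 1.4·1.2e+09 = 1.813e+09 m³/yr.
C = 3870/1.813e+09 = 2.134e-06 kg/m³ = 0.002134 mg/L = 2.134 µg/L.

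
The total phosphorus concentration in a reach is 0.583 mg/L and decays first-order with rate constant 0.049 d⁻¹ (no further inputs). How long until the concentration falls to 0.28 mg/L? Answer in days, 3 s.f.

t = ln(C₀/C)/k = ln(0.583/0.28)/0.049 = 0.7334/0.049 = 14.97 d.

15.0 d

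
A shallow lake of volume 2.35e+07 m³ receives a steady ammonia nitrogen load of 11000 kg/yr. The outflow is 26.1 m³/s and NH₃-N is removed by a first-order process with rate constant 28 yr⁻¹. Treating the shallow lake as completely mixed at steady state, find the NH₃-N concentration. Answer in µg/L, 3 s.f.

Outflow Q = 26.1 m³/s × 3.156e+07 s/yr = 8.237e+08 m³/yr.
Steady-state CSTR mass balance: W = Q·C + k·V·C, so C = W/(Q + kV).
Q + kV = 8.237e+08 + 28·2.35e+07 = 1.482e+09 m³/yr.
C = 11000/1.482e+09 = 7.424e-06 kg/m³ = 0.007424 mg/L = 7.424 µg/L.

7.42 µg/L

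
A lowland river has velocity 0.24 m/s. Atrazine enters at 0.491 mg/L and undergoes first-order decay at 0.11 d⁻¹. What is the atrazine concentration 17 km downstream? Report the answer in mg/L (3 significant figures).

Travel time t = 17 km / 0.24 m/s = 1.7e+04/0.24 = 7.083e+04 s = 0.8198 d.
First-order decay: C = 0.491·exp(−0.11·0.8198) = 0.491·0.9138 = 0.4487 mg/L.

0.449 mg/L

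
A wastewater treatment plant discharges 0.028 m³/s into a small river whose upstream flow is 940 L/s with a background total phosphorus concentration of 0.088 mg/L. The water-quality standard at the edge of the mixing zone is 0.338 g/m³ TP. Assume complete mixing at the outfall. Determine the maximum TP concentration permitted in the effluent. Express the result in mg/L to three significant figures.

8.73 mg/L

940 L/s = 0.94 m³/s.
Mass balance: 0.338·0.968 = 0.028·Cₑ + 0.94·0.088.
Cₑ = (0.3272 − 0.08272) / 0.028 = 8.731 mg/L.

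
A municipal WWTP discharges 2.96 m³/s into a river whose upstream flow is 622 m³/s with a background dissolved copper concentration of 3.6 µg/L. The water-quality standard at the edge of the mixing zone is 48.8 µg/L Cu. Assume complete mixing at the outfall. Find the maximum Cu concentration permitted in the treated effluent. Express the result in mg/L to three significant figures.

9.55 mg/L

3.6 µg/L = 0.0036 mg/L.
48.8 µg/L = 0.0488 mg/L.
Mass balance: 0.0488·625 = 2.96·Cₑ + 622·0.0036.
Cₑ = (30.5 − 2.239) / 2.96 = 9.547 mg/L.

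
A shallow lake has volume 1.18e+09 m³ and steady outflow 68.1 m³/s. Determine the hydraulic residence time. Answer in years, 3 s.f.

0.549 yr

Q = 68.1 m³/s × 3.156e+07 s/yr = 2.149e+09 m³/yr.
Hydraulic residence time τ = V/Q = 1.18e+09/2.149e+09 = 0.5491 yr.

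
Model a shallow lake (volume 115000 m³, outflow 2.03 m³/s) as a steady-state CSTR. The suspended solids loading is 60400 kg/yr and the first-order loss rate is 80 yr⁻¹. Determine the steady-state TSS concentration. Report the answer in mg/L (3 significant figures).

Outflow Q = 2.03 m³/s × 3.156e+07 s/yr = 6.406e+07 m³/yr.
Steady-state CSTR mass balance: W = Q·C + k·V·C, so C = W/(Q + kV).
Q + kV = 6.406e+07 + 80·115000 = 7.326e+07 m³/yr.
C = 60400/7.326e+07 = 0.0008244 kg/m³ = 0.8244 mg/L.

0.824 mg/L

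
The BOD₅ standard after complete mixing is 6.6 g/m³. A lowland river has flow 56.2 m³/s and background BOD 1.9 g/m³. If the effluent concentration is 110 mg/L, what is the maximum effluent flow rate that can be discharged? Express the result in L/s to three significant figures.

Mass balance at complete mixing: C_std·(Q_w + Q_r) = Q_w·C_e + Q_r·C_b.
Rearranging, Q_w = Q_r·(C_std − C_b)/(C_e − C_std) = 56.2·(6.6 − 1.9) / (110 − 6.6) = 2.555 m³/s.
= 2555 L/s.

2550 L/s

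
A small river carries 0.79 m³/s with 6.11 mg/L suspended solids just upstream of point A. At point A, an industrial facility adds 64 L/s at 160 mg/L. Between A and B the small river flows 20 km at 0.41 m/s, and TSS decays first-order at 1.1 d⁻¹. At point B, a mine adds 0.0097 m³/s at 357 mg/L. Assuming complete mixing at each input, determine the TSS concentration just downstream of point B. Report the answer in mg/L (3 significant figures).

64 L/s = 0.064 m³/s.
After input A: C = (0.79·6.11 + 0.064·160) / 0.854 = 17.64 mg/L.
Over the 20 km reach to input B (t = 4.878e+04 s = 0.5646 d), decay gives C = 17.64·exp(−1.1·0.5646) = 9.481 mg/L.
After input B: C = (0.854·9.481 + 0.0097·357) / 0.8637 = 13.38 mg/L.

13.4 mg/L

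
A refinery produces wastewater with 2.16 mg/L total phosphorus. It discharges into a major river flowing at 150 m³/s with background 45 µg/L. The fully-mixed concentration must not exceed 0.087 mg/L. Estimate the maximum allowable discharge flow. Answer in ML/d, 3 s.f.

45 µg/L = 0.045 mg/L.
Mass balance at complete mixing: C_std·(Q_w + Q_r) = Q_w·C_e + Q_r·C_b.
Rearranging, Q_w = Q_r·(C_std − C_b)/(C_e − C_std) = 150·(0.087 − 0.045) / (2.16 − 0.087) = 3.039 m³/s.
= 262.6 ML/d.

263 ML/d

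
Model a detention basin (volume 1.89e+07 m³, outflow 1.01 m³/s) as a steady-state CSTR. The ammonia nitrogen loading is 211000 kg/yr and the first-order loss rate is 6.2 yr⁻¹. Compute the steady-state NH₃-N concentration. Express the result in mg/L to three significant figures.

Outflow Q = 1.01 m³/s × 3.156e+07 s/yr = 3.187e+07 m³/yr.
Steady-state CSTR mass balance: W = Q·C + k·V·C, so C = W/(Q + kV).
Q + kV = 3.187e+07 + 6.2·1.89e+07 = 1.491e+08 m³/yr.
C = 211000/1.491e+08 = 0.001416 kg/m³ = 1.416 mg/L.

1.42 mg/L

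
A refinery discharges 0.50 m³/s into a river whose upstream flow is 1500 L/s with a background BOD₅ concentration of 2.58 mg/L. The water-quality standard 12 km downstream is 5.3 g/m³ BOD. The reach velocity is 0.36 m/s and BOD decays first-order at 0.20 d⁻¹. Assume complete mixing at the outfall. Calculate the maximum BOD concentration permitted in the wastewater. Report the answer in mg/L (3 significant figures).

1500 L/s = 1.5 m³/s.
Travel time to the compliance point: t = 1.2e+04/0.36 = 3.333e+04 s = 0.3858 d; decay factor exp(−0.20·0.3858) = 0.9257.
So the concentration just after mixing may be at most 5.3/0.9257 = 5.725 mg/L.
Mass balance: 5.725·2 = 0.5·Cₑ + 1.5·2.58.
Cₑ = (11.45 − 3.87) / 0.5 = 15.16 mg/L.

15.2 mg/L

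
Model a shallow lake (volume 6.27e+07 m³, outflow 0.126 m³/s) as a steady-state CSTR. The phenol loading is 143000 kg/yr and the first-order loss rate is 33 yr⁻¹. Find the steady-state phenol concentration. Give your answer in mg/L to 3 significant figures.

0.0690 mg/L

Outflow Q = 0.126 m³/s × 3.156e+07 s/yr = 3.976e+06 m³/yr.
Steady-state CSTR mass balance: W = Q·C + k·V·C, so C = W/(Q + kV).
Q + kV = 3.976e+06 + 33·6.27e+07 = 2.073e+09 m³/yr.
C = 143000/2.073e+09 = 6.898e-05 kg/m³ = 0.06898 mg/L.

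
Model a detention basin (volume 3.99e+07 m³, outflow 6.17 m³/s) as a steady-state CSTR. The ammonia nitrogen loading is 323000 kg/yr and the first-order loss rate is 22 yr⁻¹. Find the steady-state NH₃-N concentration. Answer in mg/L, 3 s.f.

Outflow Q = 6.17 m³/s × 3.156e+07 s/yr = 1.947e+08 m³/yr.
Steady-state CSTR mass balance: W = Q·C + k·V·C, so C = W/(Q + kV).
Q + kV = 1.947e+08 + 22·3.99e+07 = 1.073e+09 m³/yr.
C = 323000/1.073e+09 = 0.0003012 kg/m³ = 0.3012 mg/L.

0.301 mg/L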